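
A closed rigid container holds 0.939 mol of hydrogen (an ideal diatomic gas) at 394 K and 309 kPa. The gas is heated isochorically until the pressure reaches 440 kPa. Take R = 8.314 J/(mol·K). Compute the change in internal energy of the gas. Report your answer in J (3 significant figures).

ΔU ≈ 3260 J

Constant volume ⇒ W = 0, so Q = ΔU = nCᵥΔT with Cᵥ = 5R/2 = 20.79 J/(mol·K).
At constant V, T₂/T₁ = P₂/P₁ ⇒ ΔT = T₁(P₂/P₁ − 1) = 394·(440/309 − 1) = 167 K.
ΔU = (0.939)(20.79)(167) = 3260 J.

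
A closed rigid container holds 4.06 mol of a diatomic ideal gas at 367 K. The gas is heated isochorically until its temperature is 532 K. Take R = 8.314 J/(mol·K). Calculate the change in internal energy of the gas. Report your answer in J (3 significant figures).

Constant volume ⇒ W = 0, so Q = ΔU = nCᵥΔT with Cᵥ = 5R/2 = 20.79 J/(mol·K).
ΔU = (4.06)(20.79)(532 − 367) = 13924 J.

ΔU ≈ 13900 J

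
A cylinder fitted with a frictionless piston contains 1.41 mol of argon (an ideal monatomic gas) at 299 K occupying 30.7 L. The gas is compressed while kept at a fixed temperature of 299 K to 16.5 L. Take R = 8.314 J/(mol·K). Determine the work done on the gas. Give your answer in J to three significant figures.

W ≈ 2180 J

Isothermal: W = nRT ln(V₂/V₁).
W = (1.41)(8.314)(299) × ln(16.5/30.7)
  = 3505 × -0.6209
W_by_gas = -2176 J; work on gas = −W_by = 2176 J.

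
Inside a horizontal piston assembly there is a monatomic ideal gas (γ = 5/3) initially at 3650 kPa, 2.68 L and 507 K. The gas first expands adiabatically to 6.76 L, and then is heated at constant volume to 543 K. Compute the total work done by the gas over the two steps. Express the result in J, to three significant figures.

Step 1 (adiabatic): W = (P₁V₁ − P₂V₂)/(γ−1) = (9782 − 5279)/0.667 = 6754 J.
Step 2 (isochoric): W = 0 (constant volume).
W_total = 6754 + 0 = 6754 J.

W_total ≈ 6750 J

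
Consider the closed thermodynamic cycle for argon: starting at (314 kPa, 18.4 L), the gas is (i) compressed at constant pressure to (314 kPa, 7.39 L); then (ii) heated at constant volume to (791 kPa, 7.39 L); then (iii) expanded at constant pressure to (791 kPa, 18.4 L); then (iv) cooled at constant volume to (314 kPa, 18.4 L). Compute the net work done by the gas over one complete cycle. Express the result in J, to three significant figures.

W_net ≈ 5250 J

Constant-volume legs do no work.
W(i) = (314)(7.39 − 18.4) = -3457 J; W(iii) = (791)(18.4 − 7.39) = 8709 J.
W_net = -3457 + 8709 = 5252 J (the clockwise enclosed area).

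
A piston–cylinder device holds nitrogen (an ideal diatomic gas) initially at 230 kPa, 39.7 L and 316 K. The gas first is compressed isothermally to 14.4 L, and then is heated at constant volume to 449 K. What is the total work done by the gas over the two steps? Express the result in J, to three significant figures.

Step 1 (isothermal): W = P₁V₁ ln(V₂/V₁) = (9131) ln(14.4/39.7) = -9260 J.
Step 2 (isochoric): W = 0 (constant volume).
W_total = -9260 + 0 = -9260 J.

W_total ≈ -9260 J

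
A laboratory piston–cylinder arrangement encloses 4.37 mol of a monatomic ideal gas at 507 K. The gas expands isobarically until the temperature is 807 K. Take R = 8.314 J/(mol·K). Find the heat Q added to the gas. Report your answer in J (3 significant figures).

Q ≈ 27200 J

Isobaric: W = nRΔT = (4.37)(8.314)(300) = 10900 J.
ΔU = nCᵥΔT with Cᵥ = 3R/2: ΔU = (4.37)(12.47)(300) = 16349 J.
Q = ΔU + W = 16349 + 10900 = 27249 J.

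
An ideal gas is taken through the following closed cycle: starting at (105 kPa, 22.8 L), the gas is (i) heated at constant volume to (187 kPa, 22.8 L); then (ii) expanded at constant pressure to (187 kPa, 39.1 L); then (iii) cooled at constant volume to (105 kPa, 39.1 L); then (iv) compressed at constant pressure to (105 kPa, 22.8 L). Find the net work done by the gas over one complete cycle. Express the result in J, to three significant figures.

W_net ≈ 1340 J

Constant-volume legs do no work.
W(ii) = (187)(39.1 − 22.8) = 3048 J; W(iv) = (105)(22.8 − 39.1) = -1712 J.
W_net = 3048 − 1712 = 1337 J (the clockwise enclosed area).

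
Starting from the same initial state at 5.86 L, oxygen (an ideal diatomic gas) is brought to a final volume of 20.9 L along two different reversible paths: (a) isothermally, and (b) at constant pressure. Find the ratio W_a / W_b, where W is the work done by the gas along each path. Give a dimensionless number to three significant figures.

W_a / W_b ≈ 0.495

Path (a) isothermal: W = P₁V₁ ln(V₂/V₁) → W_a/(P₁V₁) = 1.272.
Path (b) isobaric: W = P₁(V₂ − V₁) → W_b/(P₁V₁) = 2.567.
W_a / W_b = 1.272 / 2.567 = 0.4955.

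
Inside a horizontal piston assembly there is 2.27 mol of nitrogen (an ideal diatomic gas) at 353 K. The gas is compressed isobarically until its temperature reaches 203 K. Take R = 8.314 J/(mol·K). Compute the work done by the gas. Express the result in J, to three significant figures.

W ≈ -2830 J

Isobaric: W = P ΔV = nR ΔT.
W = (2.27)(8.314)(203 − 353) = -2831 J.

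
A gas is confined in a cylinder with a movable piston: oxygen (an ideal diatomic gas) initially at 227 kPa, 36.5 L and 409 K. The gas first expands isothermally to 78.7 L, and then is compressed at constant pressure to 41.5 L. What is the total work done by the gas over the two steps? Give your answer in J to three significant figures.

W_total ≈ 2450 J

Step 1 (isothermal): W = P₁V₁ ln(V₂/V₁) = (8286) ln(78.7/36.5) = 6366 J.
After step 1: P = 105.3 kPa, V = 78.7 L, T = 409 K.
Step 2 (isobaric): W = PΔV = (105.3 kPa)(41.5 − 78.7 L) = -3916 J.
W_total = 6366 − 3916 = 2450 J.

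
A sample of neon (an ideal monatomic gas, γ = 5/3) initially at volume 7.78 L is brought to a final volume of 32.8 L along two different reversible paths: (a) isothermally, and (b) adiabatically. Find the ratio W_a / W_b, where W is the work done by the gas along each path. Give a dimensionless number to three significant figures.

W_a / W_b ≈ 1.56

Path (a) isothermal: W = P₁V₁ ln(V₂/V₁) → W_a/(P₁V₁) = 1.439.
Path (b) adiabatic: W = P₁V₁(1 − (V₁/V₂)^(γ−1))/(γ−1) → W_b/(P₁V₁) = 0.9252.
W_a / W_b = 1.439 / 0.9252 = 1.555.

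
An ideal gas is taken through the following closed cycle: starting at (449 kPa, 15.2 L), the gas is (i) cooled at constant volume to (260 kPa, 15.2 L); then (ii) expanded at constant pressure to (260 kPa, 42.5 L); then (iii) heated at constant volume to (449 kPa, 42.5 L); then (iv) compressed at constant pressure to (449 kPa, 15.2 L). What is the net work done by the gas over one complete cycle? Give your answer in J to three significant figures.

W_net ≈ -5160 J

Constant-volume legs do no work.
W(ii) = (260)(42.5 − 15.2) = 7098 J; W(iv) = (449)(15.2 − 42.5) = -12258 J.
W_net = 7098 − 12258 = -5160 J (the counter-clockwise enclosed area).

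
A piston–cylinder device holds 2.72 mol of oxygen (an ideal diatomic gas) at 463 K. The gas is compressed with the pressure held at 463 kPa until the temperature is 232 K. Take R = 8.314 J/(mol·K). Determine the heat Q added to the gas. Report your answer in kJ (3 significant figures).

Isobaric: W = nRΔT = (2.72)(8.314)(-231) = -5224 J.
ΔU = nCᵥΔT with Cᵥ = 5R/2: ΔU = (2.72)(20.79)(-231) = -13060 J.
Q = ΔU + W = -13060 − 5224 = -18283 J.

Q ≈ -18.3 kJ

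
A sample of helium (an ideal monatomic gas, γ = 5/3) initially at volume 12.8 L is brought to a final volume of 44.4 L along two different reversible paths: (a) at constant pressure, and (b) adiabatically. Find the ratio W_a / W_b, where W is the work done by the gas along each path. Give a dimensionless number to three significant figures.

Path (a) isobaric: W = P₁(V₂ − V₁) → W_a/(P₁V₁) = 2.469.
Path (b) adiabatic: W = P₁V₁(1 − (V₁/V₂)^(γ−1))/(γ−1) → W_b/(P₁V₁) = 0.8454.
W_a / W_b = 2.469 / 0.8454 = 2.92.

W_a / W_b ≈ 2.92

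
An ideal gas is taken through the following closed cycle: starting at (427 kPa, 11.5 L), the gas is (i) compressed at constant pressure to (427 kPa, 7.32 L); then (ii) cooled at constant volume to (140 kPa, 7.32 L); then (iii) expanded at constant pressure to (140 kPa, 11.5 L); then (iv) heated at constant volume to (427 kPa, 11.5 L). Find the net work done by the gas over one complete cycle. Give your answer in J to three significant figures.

Constant-volume legs do no work.
W(i) = (427)(7.32 − 11.5) = -1785 J; W(iii) = (140)(11.5 − 7.32) = 585.2 J.
W_net = -1785 + 585.2 = -1200 J (the counter-clockwise enclosed area).

W_net ≈ -1200 J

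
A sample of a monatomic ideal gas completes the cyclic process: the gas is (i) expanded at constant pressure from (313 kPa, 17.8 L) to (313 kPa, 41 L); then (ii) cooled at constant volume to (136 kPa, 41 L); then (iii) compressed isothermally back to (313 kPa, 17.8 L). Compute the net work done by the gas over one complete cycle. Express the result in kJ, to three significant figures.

W_net ≈ 2.61 kJ

Leg (i): W = PΔV = (313)(41 − 17.8) = 7262 J.
Leg (ii): W = 0.
Leg (iii): W = PᵢVᵢ ln(V_f/Vᵢ) = (5576) ln(17.8/41) = -4652 J.
W_net = 7262 − 4652 = 2609 J.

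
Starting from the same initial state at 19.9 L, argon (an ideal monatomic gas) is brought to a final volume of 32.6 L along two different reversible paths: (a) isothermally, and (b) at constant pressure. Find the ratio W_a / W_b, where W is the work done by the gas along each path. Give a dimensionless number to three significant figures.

Path (a) isothermal: W = P₁V₁ ln(V₂/V₁) → W_a/(P₁V₁) = 0.4936.
Path (b) isobaric: W = P₁(V₂ − V₁) → W_b/(P₁V₁) = 0.6382.
W_a / W_b = 0.4936 / 0.6382 = 0.7734.

W_a / W_b ≈ 0.773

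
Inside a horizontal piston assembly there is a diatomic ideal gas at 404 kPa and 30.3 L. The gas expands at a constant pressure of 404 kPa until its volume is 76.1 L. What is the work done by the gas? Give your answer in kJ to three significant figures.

W ≈ 18.5 kJ

Isobaric: W = P ΔV.
W = (404 kPa)(76.1 − 30.3 L) = (404)(45.8) = 18503 J.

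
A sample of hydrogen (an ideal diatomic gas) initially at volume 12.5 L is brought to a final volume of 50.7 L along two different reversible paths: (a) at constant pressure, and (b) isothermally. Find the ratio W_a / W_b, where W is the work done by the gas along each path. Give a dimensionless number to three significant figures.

Path (a) isobaric: W = P₁(V₂ − V₁) → W_a/(P₁V₁) = 3.056.
Path (b) isothermal: W = P₁V₁ ln(V₂/V₁) → W_b/(P₁V₁) = 1.4.
W_a / W_b = 3.056 / 1.4 = 2.183.

W_a / W_b ≈ 2.18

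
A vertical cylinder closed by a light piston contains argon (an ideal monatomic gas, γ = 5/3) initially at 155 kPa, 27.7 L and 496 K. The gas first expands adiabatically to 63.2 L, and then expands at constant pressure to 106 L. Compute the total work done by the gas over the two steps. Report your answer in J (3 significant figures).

Step 1 (adiabatic): W = (P₁V₁ − P₂V₂)/(γ−1) = (4294 − 2477)/0.667 = 2724 J.
After step 1: P = 39.2 kPa, V = 63.2 L, T = 286.2 K.
Step 2 (isobaric): W = PΔV = (39.2 kPa)(106 − 63.2 L) = 1678 J.
W_total = 2724 + 1678 = 4402 J.

W_total ≈ 4400 J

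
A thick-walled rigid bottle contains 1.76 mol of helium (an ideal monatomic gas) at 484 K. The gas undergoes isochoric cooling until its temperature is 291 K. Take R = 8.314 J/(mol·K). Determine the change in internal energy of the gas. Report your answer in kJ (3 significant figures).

ΔU ≈ -4.24 kJ

Constant volume ⇒ W = 0, so Q = ΔU = nCᵥΔT with Cᵥ = 3R/2 = 12.47 J/(mol·K).
ΔU = (1.76)(12.47)(291 − 484) = -4236 J.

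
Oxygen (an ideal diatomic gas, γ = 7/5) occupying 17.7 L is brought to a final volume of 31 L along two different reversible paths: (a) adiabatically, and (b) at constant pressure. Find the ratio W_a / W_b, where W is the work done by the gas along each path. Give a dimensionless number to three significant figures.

Path (a) adiabatic: W = P₁V₁(1 − (V₁/V₂)^(γ−1))/(γ−1) → W_a/(P₁V₁) = 0.502.
Path (b) isobaric: W = P₁(V₂ − V₁) → W_b/(P₁V₁) = 0.7514.
W_a / W_b = 0.502 / 0.7514 = 0.6681.

W_a / W_b ≈ 0.668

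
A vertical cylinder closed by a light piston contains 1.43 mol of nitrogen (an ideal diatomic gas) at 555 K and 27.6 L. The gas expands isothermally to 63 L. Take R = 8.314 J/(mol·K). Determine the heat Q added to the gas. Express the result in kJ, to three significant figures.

Isothermal ⇒ ΔU = 0, so Q = W = nRT ln(V₂/V₁).
Q = (1.43)(8.314)(555) ln(63/27.6) = 6598 × 0.8253 = 5446 J.

Q ≈ 5.45 kJ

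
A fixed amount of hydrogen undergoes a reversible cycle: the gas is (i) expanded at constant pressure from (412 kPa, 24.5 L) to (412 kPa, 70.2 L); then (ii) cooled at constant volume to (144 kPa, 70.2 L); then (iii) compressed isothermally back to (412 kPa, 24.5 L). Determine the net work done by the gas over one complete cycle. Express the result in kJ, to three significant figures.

W_net ≈ 8.19 kJ

Leg (i): W = PΔV = (412)(70.2 − 24.5) = 18828 J.
Leg (ii): W = 0.
Leg (iii): W = PᵢVᵢ ln(V_f/Vᵢ) = (10109) ln(24.5/70.2) = -10641 J.
W_net = 18828 − 10641 = 8187 J.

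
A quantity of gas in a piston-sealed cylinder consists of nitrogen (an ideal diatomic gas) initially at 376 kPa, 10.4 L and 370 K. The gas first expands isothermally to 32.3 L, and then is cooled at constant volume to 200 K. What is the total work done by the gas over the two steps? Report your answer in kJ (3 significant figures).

Step 1 (isothermal): W = P₁V₁ ln(V₂/V₁) = (3910) ln(32.3/10.4) = 4432 J.
Step 2 (isochoric): W = 0 (constant volume).
W_total = 4432 + 0 = 4432 J.

W_total ≈ 4.43 kJ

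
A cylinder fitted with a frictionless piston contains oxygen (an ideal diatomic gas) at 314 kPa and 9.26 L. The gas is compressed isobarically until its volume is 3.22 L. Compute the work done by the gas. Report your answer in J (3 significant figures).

W ≈ -1900 J

Isobaric: W = P ΔV.
W = (314 kPa)(3.22 − 9.26 L) = (314)(-6.04) = -1897 J.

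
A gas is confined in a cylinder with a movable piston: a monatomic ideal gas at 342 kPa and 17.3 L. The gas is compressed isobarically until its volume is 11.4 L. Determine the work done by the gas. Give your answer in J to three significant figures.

Isobaric: W = P ΔV.
W = (342 kPa)(11.4 − 17.3 L) = (342)(-5.9) = -2018 J.

W ≈ -2020 J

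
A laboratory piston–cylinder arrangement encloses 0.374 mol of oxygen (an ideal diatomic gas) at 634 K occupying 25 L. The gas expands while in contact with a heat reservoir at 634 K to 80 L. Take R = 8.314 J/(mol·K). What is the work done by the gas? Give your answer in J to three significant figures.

W ≈ 2290 J

Isothermal: W = nRT ln(V₂/V₁).
W = (0.374)(8.314)(634) × ln(80/25)
  = 1971 × 1.163
W_by_gas = 2293 J.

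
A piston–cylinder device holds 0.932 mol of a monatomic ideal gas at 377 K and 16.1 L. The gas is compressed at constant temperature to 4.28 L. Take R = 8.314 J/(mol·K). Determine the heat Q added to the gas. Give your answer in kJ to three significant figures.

Q ≈ -3.87 kJ

Isothermal ⇒ ΔU = 0, so Q = W = nRT ln(V₂/V₁).
Q = (0.932)(8.314)(377) ln(4.28/16.1) = 2921 × -1.325 = -3870 J.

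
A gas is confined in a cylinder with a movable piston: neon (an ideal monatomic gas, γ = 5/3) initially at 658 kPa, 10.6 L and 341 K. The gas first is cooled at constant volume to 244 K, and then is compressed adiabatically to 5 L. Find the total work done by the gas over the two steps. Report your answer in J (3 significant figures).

W_total ≈ -4870 J

Step 1 (isochoric): W = 0 (constant volume).
After step 1: P = 470.8 kPa (V unchanged).
Step 2 (adiabatic): W = (P₁V₁ − P₂V₂)/(γ−1) = (4991 − 8236)/0.667 = -4868 J.
W_total = 0 − 4868 = -4868 J.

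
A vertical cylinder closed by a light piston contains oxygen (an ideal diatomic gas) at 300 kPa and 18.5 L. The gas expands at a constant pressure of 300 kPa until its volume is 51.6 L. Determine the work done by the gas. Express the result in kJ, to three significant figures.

Isobaric: W = P ΔV.
W = (300 kPa)(51.6 − 18.5 L) = (300)(33.1) = 9930 J.

W ≈ 9.93 kJ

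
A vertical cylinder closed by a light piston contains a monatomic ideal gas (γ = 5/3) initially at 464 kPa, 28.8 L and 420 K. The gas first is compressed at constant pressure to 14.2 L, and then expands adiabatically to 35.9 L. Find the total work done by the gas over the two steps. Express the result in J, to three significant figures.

W_total ≈ -2220 J

Step 1 (isobaric): W = PΔV = (464 kPa)(14.2 − 28.8 L) = -6774 J.
After step 1: P = 464 kPa, V = 14.2 L, T = 207.1 K.
Step 2 (adiabatic): W = (P₁V₁ − P₂V₂)/(γ−1) = (6589 − 3550)/0.667 = 4558 J.
W_total = -6774 + 4558 = -2217 J.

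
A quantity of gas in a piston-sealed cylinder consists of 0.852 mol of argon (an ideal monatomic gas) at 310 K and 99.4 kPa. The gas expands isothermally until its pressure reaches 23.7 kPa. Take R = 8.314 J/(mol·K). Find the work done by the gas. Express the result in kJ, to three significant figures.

W ≈ 3.15 kJ

Isothermal process: W = nRT ln(V₂/V₁) = nRT ln(P₁/P₂).
W = (0.852)(8.314)(310) × ln(99.4/23.7)
  = 2196 × ln(4.194) = 2196 × 1.434
W_by_gas = 3148 J.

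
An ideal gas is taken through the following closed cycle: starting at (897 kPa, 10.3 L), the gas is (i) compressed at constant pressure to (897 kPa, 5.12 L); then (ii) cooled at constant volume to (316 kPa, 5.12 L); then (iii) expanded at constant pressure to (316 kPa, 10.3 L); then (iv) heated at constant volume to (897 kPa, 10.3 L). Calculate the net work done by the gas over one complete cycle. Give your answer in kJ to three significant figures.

W_net ≈ -3.01 kJ

Constant-volume legs do no work.
W(i) = (897)(5.12 − 10.3) = -4646 J; W(iii) = (316)(10.3 − 5.12) = 1637 J.
W_net = -4646 + 1637 = -3010 J (the counter-clockwise enclosed area).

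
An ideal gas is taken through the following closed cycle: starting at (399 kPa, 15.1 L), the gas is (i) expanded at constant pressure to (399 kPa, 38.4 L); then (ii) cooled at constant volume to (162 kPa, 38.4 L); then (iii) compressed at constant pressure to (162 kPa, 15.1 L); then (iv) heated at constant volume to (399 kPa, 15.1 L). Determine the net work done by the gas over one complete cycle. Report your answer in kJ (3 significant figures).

W_net ≈ 5.52 kJ

Constant-volume legs do no work.
W(i) = (399)(38.4 − 15.1) = 9297 J; W(iii) = (162)(15.1 − 38.4) = -3775 J.
W_net = 9297 − 3775 = 5522 J (the clockwise enclosed area).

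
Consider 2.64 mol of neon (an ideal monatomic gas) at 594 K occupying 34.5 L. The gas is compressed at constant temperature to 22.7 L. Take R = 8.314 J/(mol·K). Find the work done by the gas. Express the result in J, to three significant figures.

Isothermal: W = nRT ln(V₂/V₁).
W = (2.64)(8.314)(594) × ln(22.7/34.5)
  = 13038 × -0.4186
W_by_gas = -5458 J.

W ≈ -5460 J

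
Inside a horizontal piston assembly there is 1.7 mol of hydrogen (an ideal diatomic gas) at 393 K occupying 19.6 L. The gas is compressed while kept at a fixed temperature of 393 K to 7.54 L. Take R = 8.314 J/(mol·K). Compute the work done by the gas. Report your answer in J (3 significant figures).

Isothermal: W = nRT ln(V₂/V₁).
W = (1.7)(8.314)(393) × ln(7.54/19.6)
  = 5555 × -0.9553
W_by_gas = -5306 J.

W ≈ -5310 J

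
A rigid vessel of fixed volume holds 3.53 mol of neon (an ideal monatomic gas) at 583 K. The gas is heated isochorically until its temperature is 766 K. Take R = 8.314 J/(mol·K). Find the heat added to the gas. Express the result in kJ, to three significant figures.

Q ≈ 8.06 kJ

Constant volume ⇒ W = 0, so Q = ΔU = nCᵥΔT with Cᵥ = 3R/2 = 12.47 J/(mol·K).
ΔU = (3.53)(12.47)(766 − 583) = 8056 J.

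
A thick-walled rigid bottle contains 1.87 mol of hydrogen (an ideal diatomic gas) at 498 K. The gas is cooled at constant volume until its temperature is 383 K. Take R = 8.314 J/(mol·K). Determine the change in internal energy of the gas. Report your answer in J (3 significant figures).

ΔU ≈ -4470 J

Constant volume ⇒ W = 0, so Q = ΔU = nCᵥΔT with Cᵥ = 5R/2 = 20.79 J/(mol·K).
ΔU = (1.87)(20.79)(383 − 498) = -4470 J.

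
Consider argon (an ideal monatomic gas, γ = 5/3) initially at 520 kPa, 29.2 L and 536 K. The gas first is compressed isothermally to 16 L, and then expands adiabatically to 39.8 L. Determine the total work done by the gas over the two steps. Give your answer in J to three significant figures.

W_total ≈ 1240 J

Step 1 (isothermal): W = P₁V₁ ln(V₂/V₁) = (15184) ln(16/29.2) = -9134 J.
After step 1: P = 949 kPa, V = 16 L, T = 536 K.
Step 2 (adiabatic): W = (P₁V₁ − P₂V₂)/(γ−1) = (15184 − 8271)/0.667 = 10370 J.
W_total = -9134 + 10370 = 1236 J.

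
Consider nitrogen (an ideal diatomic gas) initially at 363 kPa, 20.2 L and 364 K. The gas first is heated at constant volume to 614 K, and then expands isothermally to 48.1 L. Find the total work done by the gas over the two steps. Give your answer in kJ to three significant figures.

W_total ≈ 10.7 kJ

Step 1 (isochoric): W = 0 (constant volume).
After step 1: P = 612.3 kPa (V unchanged).
Step 2 (isothermal): W = P₁V₁ ln(V₂/V₁) = (12369) ln(48.1/20.2) = 10731 J.
W_total = 0 + 10731 = 10731 J.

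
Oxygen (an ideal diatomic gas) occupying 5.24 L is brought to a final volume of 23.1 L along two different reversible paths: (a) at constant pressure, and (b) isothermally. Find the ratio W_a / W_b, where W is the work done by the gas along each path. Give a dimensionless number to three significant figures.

W_a / W_b ≈ 2.30

Path (a) isobaric: W = P₁(V₂ − V₁) → W_a/(P₁V₁) = 3.408.
Path (b) isothermal: W = P₁V₁ ln(V₂/V₁) → W_b/(P₁V₁) = 1.484.
W_a / W_b = 3.408 / 1.484 = 2.298.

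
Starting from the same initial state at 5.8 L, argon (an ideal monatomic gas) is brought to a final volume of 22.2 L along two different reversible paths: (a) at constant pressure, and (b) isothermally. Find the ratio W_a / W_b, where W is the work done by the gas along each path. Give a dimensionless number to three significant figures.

W_a / W_b ≈ 2.11

Path (a) isobaric: W = P₁(V₂ − V₁) → W_a/(P₁V₁) = 2.828.
Path (b) isothermal: W = P₁V₁ ln(V₂/V₁) → W_b/(P₁V₁) = 1.342.
W_a / W_b = 2.828 / 1.342 = 2.107.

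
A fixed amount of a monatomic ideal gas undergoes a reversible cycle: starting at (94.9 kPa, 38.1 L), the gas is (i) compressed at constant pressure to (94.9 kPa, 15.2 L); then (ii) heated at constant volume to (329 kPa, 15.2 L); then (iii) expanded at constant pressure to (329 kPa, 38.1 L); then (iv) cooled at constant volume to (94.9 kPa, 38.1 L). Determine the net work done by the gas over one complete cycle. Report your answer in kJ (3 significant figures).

W_net ≈ 5.36 kJ

Constant-volume legs do no work.
W(i) = (94.9)(15.2 − 38.1) = -2173 J; W(iii) = (329)(38.1 − 15.2) = 7534 J.
W_net = -2173 + 7534 = 5361 J (the clockwise enclosed area).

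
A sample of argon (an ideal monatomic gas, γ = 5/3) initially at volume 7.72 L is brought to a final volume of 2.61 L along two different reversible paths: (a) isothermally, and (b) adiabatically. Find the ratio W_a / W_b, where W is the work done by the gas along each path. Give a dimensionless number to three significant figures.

W_a / W_b ≈ 0.682

Path (a) isothermal: W = P₁V₁ ln(V₂/V₁) → W_a/(P₁V₁) = -1.084.
Path (b) adiabatic: W = P₁V₁(1 − (V₁/V₂)^(γ−1))/(γ−1) → W_b/(P₁V₁) = -1.591.
W_a / W_b = -1.084 / -1.591 = 0.6817.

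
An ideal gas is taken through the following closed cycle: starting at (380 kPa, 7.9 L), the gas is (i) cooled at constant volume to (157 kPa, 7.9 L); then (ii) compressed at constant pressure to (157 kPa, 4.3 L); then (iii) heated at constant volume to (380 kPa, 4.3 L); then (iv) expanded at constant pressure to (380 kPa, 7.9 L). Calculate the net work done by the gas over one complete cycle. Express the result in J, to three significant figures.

Constant-volume legs do no work.
W(ii) = (157)(4.3 − 7.9) = -565.2 J; W(iv) = (380)(7.9 − 4.3) = 1368 J.
W_net = -565.2 + 1368 = 802.8 J (the clockwise enclosed area).

W_net ≈ 803 J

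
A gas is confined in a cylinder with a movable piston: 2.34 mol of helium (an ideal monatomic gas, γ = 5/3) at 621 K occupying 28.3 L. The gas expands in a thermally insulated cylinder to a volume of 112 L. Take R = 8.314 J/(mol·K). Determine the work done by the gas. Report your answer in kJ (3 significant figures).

Adiabatic: TV^(γ−1) = const with γ = 5/3.
T₂ = T₁ (V₁/V₂)^(γ−1) = 621 × (28.3/112)^0.667 = 621 × 0.3997 = 248.2 K.
W_by = nCᵥ(T₁ − T₂) = (2.34)(12.47)(621 − 248.2) = 10879 J.

W ≈ 10.9 kJ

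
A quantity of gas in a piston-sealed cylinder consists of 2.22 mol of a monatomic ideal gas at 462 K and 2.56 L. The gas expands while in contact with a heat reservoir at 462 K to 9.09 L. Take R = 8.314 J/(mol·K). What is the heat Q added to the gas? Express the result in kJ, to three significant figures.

Q ≈ 10.8 kJ

Isothermal ⇒ ΔU = 0, so Q = W = nRT ln(V₂/V₁).
Q = (2.22)(8.314)(462) ln(9.09/2.56) = 8527 × 1.267 = 10805 J.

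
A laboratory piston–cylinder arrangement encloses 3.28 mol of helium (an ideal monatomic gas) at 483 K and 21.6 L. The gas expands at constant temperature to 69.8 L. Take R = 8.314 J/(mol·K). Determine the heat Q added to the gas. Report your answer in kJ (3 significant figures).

Isothermal ⇒ ΔU = 0, so Q = W = nRT ln(V₂/V₁).
Q = (3.28)(8.314)(483) ln(69.8/21.6) = 13171 × 1.173 = 15449 J.

Q ≈ 15.4 kJ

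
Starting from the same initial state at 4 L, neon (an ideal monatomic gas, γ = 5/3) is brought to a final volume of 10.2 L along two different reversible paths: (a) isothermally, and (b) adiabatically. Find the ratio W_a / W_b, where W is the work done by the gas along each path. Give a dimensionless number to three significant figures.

Path (a) isothermal: W = P₁V₁ ln(V₂/V₁) → W_a/(P₁V₁) = 0.9361.
Path (b) adiabatic: W = P₁V₁(1 − (V₁/V₂)^(γ−1))/(γ−1) → W_b/(P₁V₁) = 0.6964.
W_a / W_b = 0.9361 / 0.6964 = 1.344.

W_a / W_b ≈ 1.34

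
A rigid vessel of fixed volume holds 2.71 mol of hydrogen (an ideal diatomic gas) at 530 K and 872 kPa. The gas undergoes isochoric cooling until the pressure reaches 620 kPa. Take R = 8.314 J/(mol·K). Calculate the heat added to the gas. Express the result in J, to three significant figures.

Constant volume ⇒ W = 0, so Q = ΔU = nCᵥΔT with Cᵥ = 5R/2 = 20.79 J/(mol·K).
At constant V, T₂/T₁ = P₂/P₁ ⇒ ΔT = T₁(P₂/P₁ − 1) = 530·(620/872 − 1) = -153.2 K.
ΔU = (2.71)(20.79)(-153.2) = -8627 J.

Q ≈ -8630 J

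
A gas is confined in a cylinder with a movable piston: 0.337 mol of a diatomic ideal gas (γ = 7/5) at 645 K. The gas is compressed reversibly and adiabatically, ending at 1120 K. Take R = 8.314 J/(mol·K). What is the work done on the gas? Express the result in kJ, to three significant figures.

Adiabatic ⇒ Q = 0, so W_by = −ΔU = nCᵥ(T₁ − T₂).
Cᵥ = 5R/2 = 20.79 J/(mol·K).
W = (0.337)(20.79)(645 − 1120) = -3327 J.
Work on gas = −W_by = 3327 J.

W ≈ 3.33 kJ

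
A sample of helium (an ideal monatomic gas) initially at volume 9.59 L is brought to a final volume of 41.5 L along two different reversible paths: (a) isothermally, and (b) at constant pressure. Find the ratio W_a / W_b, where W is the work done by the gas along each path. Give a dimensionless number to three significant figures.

Path (a) isothermal: W = P₁V₁ ln(V₂/V₁) → W_a/(P₁V₁) = 1.465.
Path (b) isobaric: W = P₁(V₂ − V₁) → W_b/(P₁V₁) = 3.327.
W_a / W_b = 1.465 / 3.327 = 0.4403.

W_a / W_b ≈ 0.440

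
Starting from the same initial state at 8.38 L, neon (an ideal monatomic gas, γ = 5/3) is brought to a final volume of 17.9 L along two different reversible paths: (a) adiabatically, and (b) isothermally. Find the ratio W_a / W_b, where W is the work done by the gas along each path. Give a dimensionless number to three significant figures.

W_a / W_b ≈ 0.785

Path (a) adiabatic: W = P₁V₁(1 − (V₁/V₂)^(γ−1))/(γ−1) → W_a/(P₁V₁) = 0.5956.
Path (b) isothermal: W = P₁V₁ ln(V₂/V₁) → W_b/(P₁V₁) = 0.759.
W_a / W_b = 0.5956 / 0.759 = 0.7848.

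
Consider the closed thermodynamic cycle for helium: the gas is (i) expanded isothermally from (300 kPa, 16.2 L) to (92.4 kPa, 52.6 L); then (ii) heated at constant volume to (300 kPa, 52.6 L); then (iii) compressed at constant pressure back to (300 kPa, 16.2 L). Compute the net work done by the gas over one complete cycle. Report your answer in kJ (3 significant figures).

Leg (i): W = PᵢVᵢ ln(V_f/Vᵢ) = (4860) ln(52.6/16.2) = 5724 J.
Leg (ii): W = 0.
Leg (iii): W = PΔV = (300)(16.2 − 52.6) = -10920 J.
W_net = 5724 − 10920 = -5196 J.

W_net ≈ -5.20 kJ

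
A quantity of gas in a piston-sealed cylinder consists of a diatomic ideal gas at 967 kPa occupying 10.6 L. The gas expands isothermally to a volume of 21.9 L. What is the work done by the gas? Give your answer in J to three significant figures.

Isothermal: W = nRT ln(V₂/V₁) = P₁V₁ ln(V₂/V₁).
P₁V₁ = (967 kPa)(10.6 L) = 10250 J.
W = 10250 × ln(21.9/10.6) = 10250 × 0.7256
W_by_gas = 7438 J.

W ≈ 7440 J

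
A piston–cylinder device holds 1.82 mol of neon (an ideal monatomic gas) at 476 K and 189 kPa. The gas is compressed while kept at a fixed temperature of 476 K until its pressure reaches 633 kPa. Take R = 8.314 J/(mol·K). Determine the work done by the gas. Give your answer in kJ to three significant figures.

Isothermal process: W = nRT ln(V₂/V₁) = nRT ln(P₁/P₂).
W = (1.82)(8.314)(476) × ln(189/633)
  = 7203 × ln(0.2986) = 7203 × -1.209
W_by_gas = -8706 J.

W ≈ -8.71 kJ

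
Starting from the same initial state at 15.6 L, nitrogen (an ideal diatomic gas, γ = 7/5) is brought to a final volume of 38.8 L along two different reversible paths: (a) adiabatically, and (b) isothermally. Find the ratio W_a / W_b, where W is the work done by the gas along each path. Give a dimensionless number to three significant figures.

W_a / W_b ≈ 0.838

Path (a) adiabatic: W = P₁V₁(1 − (V₁/V₂)^(γ−1))/(γ−1) → W_a/(P₁V₁) = 0.7636.
Path (b) isothermal: W = P₁V₁ ln(V₂/V₁) → W_b/(P₁V₁) = 0.9111.
W_a / W_b = 0.7636 / 0.9111 = 0.838.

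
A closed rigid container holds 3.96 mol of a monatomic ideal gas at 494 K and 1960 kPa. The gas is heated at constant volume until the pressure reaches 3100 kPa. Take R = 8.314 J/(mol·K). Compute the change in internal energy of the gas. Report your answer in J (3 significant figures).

Constant volume ⇒ W = 0, so Q = ΔU = nCᵥΔT with Cᵥ = 3R/2 = 12.47 J/(mol·K).
At constant V, T₂/T₁ = P₂/P₁ ⇒ ΔT = T₁(P₂/P₁ − 1) = 494·(3100/1960 − 1) = 287.3 K.
ΔU = (3.96)(12.47)(287.3) = 14190 J.

ΔU ≈ 14200 J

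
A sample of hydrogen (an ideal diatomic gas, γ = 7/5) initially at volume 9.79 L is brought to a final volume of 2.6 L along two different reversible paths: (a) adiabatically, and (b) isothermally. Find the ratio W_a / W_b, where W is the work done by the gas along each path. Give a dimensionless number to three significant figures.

W_a / W_b ≈ 1.32

Path (a) adiabatic: W = P₁V₁(1 − (V₁/V₂)^(γ−1))/(γ−1) → W_a/(P₁V₁) = -1.749.
Path (b) isothermal: W = P₁V₁ ln(V₂/V₁) → W_b/(P₁V₁) = -1.326.
W_a / W_b = -1.749 / -1.326 = 1.319.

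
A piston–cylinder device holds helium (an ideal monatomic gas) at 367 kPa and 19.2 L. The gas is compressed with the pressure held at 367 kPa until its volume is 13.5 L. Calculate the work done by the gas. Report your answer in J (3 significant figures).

W ≈ -2090 J

Isobaric: W = P ΔV.
W = (367 kPa)(13.5 − 19.2 L) = (367)(-5.7) = -2092 J.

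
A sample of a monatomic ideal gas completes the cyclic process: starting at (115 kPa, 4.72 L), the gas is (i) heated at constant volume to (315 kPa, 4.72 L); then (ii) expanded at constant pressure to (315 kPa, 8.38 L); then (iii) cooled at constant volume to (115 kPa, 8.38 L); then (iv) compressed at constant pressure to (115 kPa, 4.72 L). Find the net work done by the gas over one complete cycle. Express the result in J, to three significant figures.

W_net ≈ 732 J

Constant-volume legs do no work.
W(ii) = (315)(8.38 − 4.72) = 1153 J; W(iv) = (115)(4.72 − 8.38) = -420.9 J.
W_net = 1153 − 420.9 = 732 J (the clockwise enclosed area).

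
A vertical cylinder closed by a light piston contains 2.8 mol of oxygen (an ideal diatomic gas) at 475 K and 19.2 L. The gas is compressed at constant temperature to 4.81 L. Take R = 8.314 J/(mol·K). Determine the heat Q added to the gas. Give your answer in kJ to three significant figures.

Isothermal ⇒ ΔU = 0, so Q = W = nRT ln(V₂/V₁).
Q = (2.8)(8.314)(475) ln(4.81/19.2) = 11058 × -1.384 = -15306 J.

Q ≈ -15.3 kJ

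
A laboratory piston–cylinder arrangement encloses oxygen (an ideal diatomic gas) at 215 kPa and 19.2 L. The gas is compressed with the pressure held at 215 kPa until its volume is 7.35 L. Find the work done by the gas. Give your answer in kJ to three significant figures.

Isobaric: W = P ΔV.
W = (215 kPa)(7.35 − 19.2 L) = (215)(-11.85) = -2548 J.

W ≈ -2.55 kJ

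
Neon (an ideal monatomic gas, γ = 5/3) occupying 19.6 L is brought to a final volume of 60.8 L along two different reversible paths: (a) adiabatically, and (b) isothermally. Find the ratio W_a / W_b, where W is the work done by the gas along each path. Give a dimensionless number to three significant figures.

W_a / W_b ≈ 0.702

Path (a) adiabatic: W = P₁V₁(1 − (V₁/V₂)^(γ−1))/(γ−1) → W_a/(P₁V₁) = 0.7948.
Path (b) isothermal: W = P₁V₁ ln(V₂/V₁) → W_b/(P₁V₁) = 1.132.
W_a / W_b = 0.7948 / 1.132 = 0.7021.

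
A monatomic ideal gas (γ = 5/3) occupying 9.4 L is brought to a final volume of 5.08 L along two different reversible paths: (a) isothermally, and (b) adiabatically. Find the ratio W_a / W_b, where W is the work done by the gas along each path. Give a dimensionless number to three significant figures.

Path (a) isothermal: W = P₁V₁ ln(V₂/V₁) → W_a/(P₁V₁) = -0.6154.
Path (b) adiabatic: W = P₁V₁(1 − (V₁/V₂)^(γ−1))/(γ−1) → W_b/(P₁V₁) = -0.7608.
W_a / W_b = -0.6154 / -0.7608 = 0.8089.

W_a / W_b ≈ 0.809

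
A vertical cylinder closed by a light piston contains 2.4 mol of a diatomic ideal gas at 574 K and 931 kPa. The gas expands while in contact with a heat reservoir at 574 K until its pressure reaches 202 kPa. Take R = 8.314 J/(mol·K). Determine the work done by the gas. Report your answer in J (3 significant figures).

Isothermal process: W = nRT ln(V₂/V₁) = nRT ln(P₁/P₂).
W = (2.4)(8.314)(574) × ln(931/202)
  = 11453 × ln(4.609) = 11453 × 1.528
W_by_gas = 17501 J.

W ≈ 17500 J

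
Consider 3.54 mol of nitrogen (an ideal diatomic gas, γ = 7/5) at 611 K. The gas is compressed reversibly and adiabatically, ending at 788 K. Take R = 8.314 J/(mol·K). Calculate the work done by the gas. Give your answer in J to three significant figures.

Adiabatic ⇒ Q = 0, so W_by = −ΔU = nCᵥ(T₁ − T₂).
Cᵥ = 5R/2 = 20.79 J/(mol·K).
W = (3.54)(20.79)(611 − 788) = -13023 J.

W ≈ -13000 J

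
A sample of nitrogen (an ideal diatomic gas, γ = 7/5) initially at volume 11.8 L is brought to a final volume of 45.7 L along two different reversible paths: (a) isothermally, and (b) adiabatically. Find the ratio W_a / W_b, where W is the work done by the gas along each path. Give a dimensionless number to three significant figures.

Path (a) isothermal: W = P₁V₁ ln(V₂/V₁) → W_a/(P₁V₁) = 1.354.
Path (b) adiabatic: W = P₁V₁(1 − (V₁/V₂)^(γ−1))/(γ−1) → W_b/(P₁V₁) = 1.045.
W_a / W_b = 1.354 / 1.045 = 1.295.

W_a / W_b ≈ 1.30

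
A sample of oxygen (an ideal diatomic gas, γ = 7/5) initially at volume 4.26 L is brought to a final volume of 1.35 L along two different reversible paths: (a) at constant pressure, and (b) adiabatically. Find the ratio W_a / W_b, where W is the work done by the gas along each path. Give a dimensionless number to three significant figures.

Path (a) isobaric: W = P₁(V₂ − V₁) → W_a/(P₁V₁) = -0.6831.
Path (b) adiabatic: W = P₁V₁(1 − (V₁/V₂)^(γ−1))/(γ−1) → W_b/(P₁V₁) = -1.459.
W_a / W_b = -0.6831 / -1.459 = 0.4682.

W_a / W_b ≈ 0.468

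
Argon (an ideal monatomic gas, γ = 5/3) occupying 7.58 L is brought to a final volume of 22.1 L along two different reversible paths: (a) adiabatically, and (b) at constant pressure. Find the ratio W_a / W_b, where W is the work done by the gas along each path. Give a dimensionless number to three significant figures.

Path (a) adiabatic: W = P₁V₁(1 − (V₁/V₂)^(γ−1))/(γ−1) → W_a/(P₁V₁) = 0.765.
Path (b) isobaric: W = P₁(V₂ − V₁) → W_b/(P₁V₁) = 1.916.
W_a / W_b = 0.765 / 1.916 = 0.3994.

W_a / W_b ≈ 0.399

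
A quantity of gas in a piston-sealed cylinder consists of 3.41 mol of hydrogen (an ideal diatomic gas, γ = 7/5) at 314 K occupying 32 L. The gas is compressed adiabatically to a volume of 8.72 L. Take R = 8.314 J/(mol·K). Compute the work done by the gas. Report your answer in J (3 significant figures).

Adiabatic: TV^(γ−1) = const with γ = 7/5.
T₂ = T₁ (V₁/V₂)^(γ−1) = 314 × (32/8.72)^0.4 = 314 × 1.682 = 528.2 K.
W_by = nCᵥ(T₁ − T₂) = (3.41)(20.79)(314 − 528.2) = -15180 J.

W ≈ -15200 J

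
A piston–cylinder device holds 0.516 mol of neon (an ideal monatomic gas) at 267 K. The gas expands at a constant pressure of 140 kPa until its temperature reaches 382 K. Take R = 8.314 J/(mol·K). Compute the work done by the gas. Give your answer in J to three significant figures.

Isobaric: W = P ΔV = nR ΔT.
W = (0.516)(8.314)(382 − 267) = 493.4 J.

W ≈ 493 J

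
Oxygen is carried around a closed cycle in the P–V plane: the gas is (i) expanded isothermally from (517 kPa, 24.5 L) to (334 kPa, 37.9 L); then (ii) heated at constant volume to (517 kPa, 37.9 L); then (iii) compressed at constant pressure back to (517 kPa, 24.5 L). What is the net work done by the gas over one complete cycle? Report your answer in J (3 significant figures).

Leg (i): W = PᵢVᵢ ln(V_f/Vᵢ) = (12666) ln(37.9/24.5) = 5526 J.
Leg (ii): W = 0.
Leg (iii): W = PΔV = (517)(24.5 − 37.9) = -6928 J.
W_net = 5526 − 6928 = -1402 J.

W_net ≈ -1400 J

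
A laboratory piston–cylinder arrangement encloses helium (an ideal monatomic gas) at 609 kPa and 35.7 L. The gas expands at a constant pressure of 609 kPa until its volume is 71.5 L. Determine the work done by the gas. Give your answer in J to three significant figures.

W ≈ 21800 J

Isobaric: W = P ΔV.
W = (609 kPa)(71.5 − 35.7 L) = (609)(35.8) = 21802 J.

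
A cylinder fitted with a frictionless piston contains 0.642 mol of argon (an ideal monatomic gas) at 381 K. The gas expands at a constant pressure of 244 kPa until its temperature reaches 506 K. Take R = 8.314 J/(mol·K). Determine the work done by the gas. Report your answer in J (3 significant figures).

W ≈ 667 J

Isobaric: W = P ΔV = nR ΔT.
W = (0.642)(8.314)(506 − 381) = 667.2 J.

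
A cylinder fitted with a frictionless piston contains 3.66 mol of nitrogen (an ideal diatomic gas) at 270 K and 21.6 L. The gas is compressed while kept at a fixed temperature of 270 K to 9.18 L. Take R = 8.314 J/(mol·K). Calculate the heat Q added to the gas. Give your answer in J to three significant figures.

Q ≈ -7030 J

Isothermal ⇒ ΔU = 0, so Q = W = nRT ln(V₂/V₁).
Q = (3.66)(8.314)(270) ln(9.18/21.6) = 8216 × -0.8557 = -7030 J.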